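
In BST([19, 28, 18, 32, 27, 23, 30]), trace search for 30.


BST root = 19
Search for 30: compare at each node
Path: [19, 28, 32, 30]


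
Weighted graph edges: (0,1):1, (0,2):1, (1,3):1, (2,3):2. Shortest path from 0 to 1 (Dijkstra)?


Dijkstra from 0:
Distances: {0: 0, 1: 1, 2: 1, 3: 2}
Shortest distance to 1 = 1, path = [0, 1]


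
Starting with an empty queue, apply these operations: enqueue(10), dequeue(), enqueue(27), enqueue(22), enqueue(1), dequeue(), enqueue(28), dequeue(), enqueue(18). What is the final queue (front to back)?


enqueue(10) -> [10]
dequeue() returns 10 -> []
enqueue(27) -> [27]
enqueue(22) -> [27, 22]
enqueue(1) -> [27, 22, 1]
dequeue() returns 27 -> [22, 1]
enqueue(28) -> [22, 1, 28]
dequeue() returns 22 -> [1, 28]
enqueue(18) -> [1, 28, 18]
Final queue (front to back): [1, 28, 18]


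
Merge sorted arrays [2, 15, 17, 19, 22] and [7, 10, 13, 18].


Compare heads, take smaller each step.
Merged: [2, 7, 10, 13, 15, 17, 18, 19, 22]


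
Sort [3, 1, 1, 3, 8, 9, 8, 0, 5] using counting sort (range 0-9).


Count array: [1, 2, 0, 2, 0, 1, 0, 0, 2, 1]
Reconstruct: [0, 1, 1, 3, 3, 5, 8, 8, 9]


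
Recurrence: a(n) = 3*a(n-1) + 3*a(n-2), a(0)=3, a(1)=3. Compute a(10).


Build bottom-up:
...a(8)=50058, a(9)=189783, a(10)=3*189783+3*50058=719523


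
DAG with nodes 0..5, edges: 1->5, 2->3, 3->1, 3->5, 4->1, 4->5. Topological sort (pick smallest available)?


Kahn's algorithm, process smallest node first
Order: [0, 2, 3, 4, 1, 5]


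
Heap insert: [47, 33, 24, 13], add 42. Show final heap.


Append 42: [47, 33, 24, 13, 42]
Bubble up: swap idx 4(42) with idx 1(33)
Result: [47, 42, 24, 13, 33]


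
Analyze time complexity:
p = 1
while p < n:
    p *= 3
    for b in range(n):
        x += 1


Per nesting level: O(log n) * O(n) = O(n log n)
Complexity: O(n log n)


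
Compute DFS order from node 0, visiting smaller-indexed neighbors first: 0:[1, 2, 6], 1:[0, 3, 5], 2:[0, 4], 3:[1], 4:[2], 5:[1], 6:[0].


DFS stack-based: start with [0]
Visit order: [0, 1, 3, 5, 2, 4, 6]


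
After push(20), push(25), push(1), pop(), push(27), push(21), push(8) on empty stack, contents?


push(20) -> [20]
push(25) -> [20, 25]
push(1) -> [20, 25, 1]
pop() returns 1 -> [20, 25]
push(27) -> [20, 25, 27]
push(21) -> [20, 25, 27, 21]
push(8) -> [20, 25, 27, 21, 8]
Final stack (bottom to top): [20, 25, 27, 21, 8]


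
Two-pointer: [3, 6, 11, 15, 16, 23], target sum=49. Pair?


Two pointers: lo=0, hi=5
No pair sums to 49


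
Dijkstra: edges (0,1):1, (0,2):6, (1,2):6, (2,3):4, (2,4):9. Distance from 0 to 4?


Dijkstra from 0:
Distances: {0: 0, 1: 1, 2: 6, 3: 10, 4: 15}
Shortest distance to 4 = 15, path = [0, 2, 4]


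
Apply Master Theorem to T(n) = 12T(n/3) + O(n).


a=12, b=3, c=1. log_3(12)=2.262 > c=1. Case 1: O(n^log_b(a)) = O(n^2.262)
Complexity: O(n^2.262)


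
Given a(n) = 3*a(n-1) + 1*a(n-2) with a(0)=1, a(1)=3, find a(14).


Build bottom-up:
...a(12)=1543321, a(13)=5097243, a(14)=3*5097243+1*1543321=16835050


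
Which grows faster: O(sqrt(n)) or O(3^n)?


sublinear grows slower than exponential (base 3)
O(sqrt(n)) is asymptotically smaller; O(3^n) grows faster


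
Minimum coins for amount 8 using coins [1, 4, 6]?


dp[0]=0; dp[i]=1+min(dp[i-c] for c in coins)
...dp[3]=3, dp[4]=1, dp[5]=2, dp[6]=1, dp[7]=2, dp[8]=2
Minimum coins for 8 = 2


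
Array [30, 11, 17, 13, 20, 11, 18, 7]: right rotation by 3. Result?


Right rotate by 3: [11, 18, 7, 30, 11, 17, 13, 20]


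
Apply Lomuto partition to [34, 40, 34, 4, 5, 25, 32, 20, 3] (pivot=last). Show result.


Elements <= 3 go left of pivot.
Result: [3, 40, 34, 4, 5, 25, 32, 20, 34], pivot at index 0


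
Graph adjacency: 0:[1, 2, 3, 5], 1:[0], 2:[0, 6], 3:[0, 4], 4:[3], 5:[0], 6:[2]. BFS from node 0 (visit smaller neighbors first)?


BFS queue: start with [0]
Visit order: [0, 1, 2, 3, 5, 6, 4]


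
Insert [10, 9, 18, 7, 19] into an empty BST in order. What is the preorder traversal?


Root = 10; build tree by BST insertion.
Preorder traversal: [10, 9, 7, 18, 19]


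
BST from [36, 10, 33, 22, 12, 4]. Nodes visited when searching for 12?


BST root = 36
Search for 12: compare at each node
Path: [36, 10, 33, 22, 12]


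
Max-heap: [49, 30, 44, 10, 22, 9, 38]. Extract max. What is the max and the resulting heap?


Max = 49
Replace root with last, heapify down
Resulting heap: [44, 30, 38, 10, 22, 9]


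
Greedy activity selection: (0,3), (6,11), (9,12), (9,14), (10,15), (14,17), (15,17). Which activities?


Greedy: pick earliest-ending, then skip overlaps.
Selected (3 activities): [(0, 3), (6, 11), (14, 17)]


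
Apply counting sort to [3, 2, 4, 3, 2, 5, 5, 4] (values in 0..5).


Count array: [0, 0, 2, 2, 2, 2]
Reconstruct: [2, 2, 3, 3, 4, 4, 5, 5]


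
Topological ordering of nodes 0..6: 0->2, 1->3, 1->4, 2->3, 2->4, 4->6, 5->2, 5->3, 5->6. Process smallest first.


Kahn's algorithm, process smallest node first
Order: [0, 1, 5, 2, 3, 4, 6]


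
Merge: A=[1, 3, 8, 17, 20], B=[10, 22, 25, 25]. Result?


Compare heads, take smaller each step.
Merged: [1, 3, 8, 10, 17, 20, 22, 25, 25]


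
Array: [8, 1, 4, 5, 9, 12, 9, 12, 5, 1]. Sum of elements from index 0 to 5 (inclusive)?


Prefix sums: [0, 8, 9, 13, 18, 27, 39, 48, 60, 65, 66]
Sum[0..5] = prefix[6] - prefix[0] = 39 - 0 = 39


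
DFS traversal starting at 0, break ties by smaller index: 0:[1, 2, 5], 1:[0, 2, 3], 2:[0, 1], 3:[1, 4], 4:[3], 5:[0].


DFS stack-based: start with [0]
Visit order: [0, 1, 2, 3, 4, 5]


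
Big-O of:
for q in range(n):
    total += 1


Per nesting level: O(n) = O(n)
Complexity: O(n)


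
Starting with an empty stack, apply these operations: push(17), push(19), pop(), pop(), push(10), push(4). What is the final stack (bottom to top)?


push(17) -> [17]
push(19) -> [17, 19]
pop() returns 19 -> [17]
pop() returns 17 -> []
push(10) -> [10]
push(4) -> [10, 4]
Final stack (bottom to top): [10, 4]


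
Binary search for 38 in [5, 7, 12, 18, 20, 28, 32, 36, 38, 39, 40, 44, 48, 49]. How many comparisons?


Search for 38:
[0,13] mid=6 arr[6]=32
[7,13] mid=10 arr[10]=40
[7,9] mid=8 arr[8]=38
Total: 3 comparisons


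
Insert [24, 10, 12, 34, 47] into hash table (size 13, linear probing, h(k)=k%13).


Insertions: 24->slot 11; 10->slot 10; 12->slot 12; 34->slot 8; 47->slot 9
Table: [None, None, None, None, None, None, None, None, 34, 47, 10, 24, 12]


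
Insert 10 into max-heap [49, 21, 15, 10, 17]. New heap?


Append 10: [49, 21, 15, 10, 17, 10]
Bubble up: no swaps needed
Result: [49, 21, 15, 10, 17, 10]


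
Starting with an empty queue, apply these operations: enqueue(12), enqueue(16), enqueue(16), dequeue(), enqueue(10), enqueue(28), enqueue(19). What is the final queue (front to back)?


enqueue(12) -> [12]
enqueue(16) -> [12, 16]
enqueue(16) -> [12, 16, 16]
dequeue() returns 12 -> [16, 16]
enqueue(10) -> [16, 16, 10]
enqueue(28) -> [16, 16, 10, 28]
enqueue(19) -> [16, 16, 10, 28, 19]
Final queue (front to back): [16, 16, 10, 28, 19]


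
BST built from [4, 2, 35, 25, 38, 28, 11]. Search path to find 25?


BST root = 4
Search for 25: compare at each node
Path: [4, 35, 25]


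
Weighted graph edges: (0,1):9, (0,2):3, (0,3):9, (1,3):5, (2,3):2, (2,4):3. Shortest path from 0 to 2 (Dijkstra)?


Dijkstra from 0:
Distances: {0: 0, 1: 9, 2: 3, 3: 5, 4: 6}
Shortest distance to 2 = 3, path = [0, 2]


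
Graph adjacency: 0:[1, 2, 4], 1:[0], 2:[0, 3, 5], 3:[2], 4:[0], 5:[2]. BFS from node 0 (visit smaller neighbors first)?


BFS queue: start with [0]
Visit order: [0, 1, 2, 4, 3, 5]


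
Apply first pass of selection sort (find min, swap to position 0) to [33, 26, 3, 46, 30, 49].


After one pass: [3, 26, 33, 46, 30, 49]


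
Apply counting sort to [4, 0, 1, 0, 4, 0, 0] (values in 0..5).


Count array: [4, 1, 0, 0, 2, 0]
Reconstruct: [0, 0, 0, 0, 1, 4, 4]


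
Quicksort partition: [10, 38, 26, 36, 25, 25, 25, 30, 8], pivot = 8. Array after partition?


Elements <= 8 go left of pivot.
Result: [8, 38, 26, 36, 25, 25, 25, 30, 10], pivot at index 0


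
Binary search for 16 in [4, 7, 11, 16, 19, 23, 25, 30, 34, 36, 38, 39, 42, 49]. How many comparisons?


Search for 16:
[0,13] mid=6 arr[6]=25
[0,5] mid=2 arr[2]=11
[3,5] mid=4 arr[4]=19
[3,3] mid=3 arr[3]=16
Total: 4 comparisons


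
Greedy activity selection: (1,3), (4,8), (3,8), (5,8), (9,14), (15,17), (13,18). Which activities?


Greedy: pick earliest-ending, then skip overlaps.
Selected (4 activities): [(1, 3), (4, 8), (9, 14), (15, 17)]


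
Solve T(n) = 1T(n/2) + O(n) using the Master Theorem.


a=1, b=2, c=1. log_2(1)=0 < c=1. Case 3: O(n^c) = O(n)
Complexity: O(n)


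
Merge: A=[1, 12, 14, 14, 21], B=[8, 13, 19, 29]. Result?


Compare heads, take smaller each step.
Merged: [1, 8, 12, 13, 14, 14, 19, 21, 29]


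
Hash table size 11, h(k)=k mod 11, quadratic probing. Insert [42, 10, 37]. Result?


Insertions: 42->slot 9; 10->slot 10; 37->slot 4
Table: [None, None, None, None, 37, None, None, None, None, 42, 10]


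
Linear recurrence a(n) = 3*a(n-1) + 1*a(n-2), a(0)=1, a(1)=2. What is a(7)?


Build bottom-up:
...a(5)=251, a(6)=829, a(7)=3*829+1*251=2738


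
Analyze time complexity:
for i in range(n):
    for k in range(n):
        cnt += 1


Per nesting level: O(n) * O(n) = O(n^2)
Complexity: O(n^2)


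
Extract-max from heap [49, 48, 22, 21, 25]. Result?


Max = 49
Replace root with last, heapify down
Resulting heap: [48, 25, 22, 21]


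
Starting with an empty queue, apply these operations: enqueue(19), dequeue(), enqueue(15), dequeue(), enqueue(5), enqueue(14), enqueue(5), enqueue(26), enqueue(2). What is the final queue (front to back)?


enqueue(19) -> [19]
dequeue() returns 19 -> []
enqueue(15) -> [15]
dequeue() returns 15 -> []
enqueue(5) -> [5]
enqueue(14) -> [5, 14]
enqueue(5) -> [5, 14, 5]
enqueue(26) -> [5, 14, 5, 26]
enqueue(2) -> [5, 14, 5, 26, 2]
Final queue (front to back): [5, 14, 5, 26, 2]


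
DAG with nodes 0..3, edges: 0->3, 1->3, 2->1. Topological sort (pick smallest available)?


Kahn's algorithm, process smallest node first
Order: [0, 2, 1, 3]


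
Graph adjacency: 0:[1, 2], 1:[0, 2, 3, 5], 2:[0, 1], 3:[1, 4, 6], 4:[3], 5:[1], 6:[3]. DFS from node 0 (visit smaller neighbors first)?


DFS stack-based: start with [0]
Visit order: [0, 1, 2, 3, 4, 6, 5]


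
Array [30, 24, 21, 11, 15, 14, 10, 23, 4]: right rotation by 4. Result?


Right rotate by 4: [14, 10, 23, 4, 30, 24, 21, 11, 15]


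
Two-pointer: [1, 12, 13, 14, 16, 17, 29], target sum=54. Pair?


Two pointers: lo=0, hi=6
No pair sums to 54


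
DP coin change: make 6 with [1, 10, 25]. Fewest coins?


dp[0]=0; dp[i]=1+min(dp[i-c] for c in coins)
...dp[1]=1, dp[2]=2, dp[3]=3, dp[4]=4, dp[5]=5, dp[6]=6
Minimum coins for 6 = 6


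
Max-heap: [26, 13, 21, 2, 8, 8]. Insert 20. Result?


Append 20: [26, 13, 21, 2, 8, 8, 20]
Bubble up: no swaps needed
Result: [26, 13, 21, 2, 8, 8, 20]


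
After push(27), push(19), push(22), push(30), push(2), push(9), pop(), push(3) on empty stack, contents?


push(27) -> [27]
push(19) -> [27, 19]
push(22) -> [27, 19, 22]
push(30) -> [27, 19, 22, 30]
push(2) -> [27, 19, 22, 30, 2]
push(9) -> [27, 19, 22, 30, 2, 9]
pop() returns 9 -> [27, 19, 22, 30, 2]
push(3) -> [27, 19, 22, 30, 2, 3]
Final stack (bottom to top): [27, 19, 22, 30, 2, 3]


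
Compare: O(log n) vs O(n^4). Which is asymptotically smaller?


logarithmic grows slower than quartic
O(log n) is asymptotically smaller; O(n^4) grows faster


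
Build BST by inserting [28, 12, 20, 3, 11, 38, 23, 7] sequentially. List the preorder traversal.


Root = 28; build tree by BST insertion.
Preorder traversal: [28, 12, 3, 11, 7, 20, 23, 38]


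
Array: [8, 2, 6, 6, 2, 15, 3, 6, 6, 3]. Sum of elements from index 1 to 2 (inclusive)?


Prefix sums: [0, 8, 10, 16, 22, 24, 39, 42, 48, 54, 57]
Sum[1..2] = prefix[3] - prefix[1] = 16 - 8 = 8


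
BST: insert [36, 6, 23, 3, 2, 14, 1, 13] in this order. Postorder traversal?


Root = 36; build tree by BST insertion.
Postorder traversal: [1, 2, 3, 13, 14, 23, 6, 36]


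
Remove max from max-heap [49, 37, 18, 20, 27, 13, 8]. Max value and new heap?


Max = 49
Replace root with last, heapify down
Resulting heap: [37, 27, 18, 20, 8, 13]


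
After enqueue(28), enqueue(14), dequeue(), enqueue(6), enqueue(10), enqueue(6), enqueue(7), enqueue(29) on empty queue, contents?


enqueue(28) -> [28]
enqueue(14) -> [28, 14]
dequeue() returns 28 -> [14]
enqueue(6) -> [14, 6]
enqueue(10) -> [14, 6, 10]
enqueue(6) -> [14, 6, 10, 6]
enqueue(7) -> [14, 6, 10, 6, 7]
enqueue(29) -> [14, 6, 10, 6, 7, 29]
Final queue (front to back): [14, 6, 10, 6, 7, 29]


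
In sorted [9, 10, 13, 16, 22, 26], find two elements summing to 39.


Two pointers: lo=0, hi=5
Found pair: (13, 26) summing to 39


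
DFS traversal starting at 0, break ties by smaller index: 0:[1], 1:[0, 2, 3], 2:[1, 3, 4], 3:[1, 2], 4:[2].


DFS stack-based: start with [0]
Visit order: [0, 1, 2, 3, 4]


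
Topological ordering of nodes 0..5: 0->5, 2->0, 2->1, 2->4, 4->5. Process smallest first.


Kahn's algorithm, process smallest node first
Order: [2, 0, 1, 3, 4, 5]


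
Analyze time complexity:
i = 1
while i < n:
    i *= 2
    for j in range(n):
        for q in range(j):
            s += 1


Per nesting level: O(log n) * O(n) * O(n) [triangular over j] = O(n^2 log n)
Complexity: O(n^2 log n)


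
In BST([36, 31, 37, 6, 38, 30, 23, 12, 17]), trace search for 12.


BST root = 36
Search for 12: compare at each node
Path: [36, 31, 6, 30, 23, 12]


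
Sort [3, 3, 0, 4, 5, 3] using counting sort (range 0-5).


Count array: [1, 0, 0, 3, 1, 1]
Reconstruct: [0, 3, 3, 3, 4, 5]


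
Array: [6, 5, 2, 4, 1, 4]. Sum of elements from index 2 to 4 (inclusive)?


Prefix sums: [0, 6, 11, 13, 17, 18, 22]
Sum[2..4] = prefix[5] - prefix[2] = 18 - 11 = 7


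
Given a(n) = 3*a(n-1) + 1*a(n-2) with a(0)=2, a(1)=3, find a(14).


Build bottom-up:
...a(12)=1684802, a(13)=5564523, a(14)=3*5564523+1*1684802=18378371


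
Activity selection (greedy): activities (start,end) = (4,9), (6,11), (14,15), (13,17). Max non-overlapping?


Greedy: pick earliest-ending, then skip overlaps.
Selected (2 activities): [(4, 9), (14, 15)]


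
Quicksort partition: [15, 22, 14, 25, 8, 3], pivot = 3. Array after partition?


Elements <= 3 go left of pivot.
Result: [3, 22, 14, 25, 8, 15], pivot at index 0


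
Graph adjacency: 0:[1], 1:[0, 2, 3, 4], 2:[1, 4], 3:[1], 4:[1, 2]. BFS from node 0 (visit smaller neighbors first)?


BFS queue: start with [0]
Visit order: [0, 1, 2, 3, 4]


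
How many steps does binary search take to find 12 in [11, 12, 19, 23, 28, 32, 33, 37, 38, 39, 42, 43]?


Search for 12:
[0,11] mid=5 arr[5]=32
[0,4] mid=2 arr[2]=19
[0,1] mid=0 arr[0]=11
[1,1] mid=1 arr[1]=12
Total: 4 comparisons


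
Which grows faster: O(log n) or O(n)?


logarithmic grows slower than linear
O(log n) is asymptotically smaller; O(n) grows faster


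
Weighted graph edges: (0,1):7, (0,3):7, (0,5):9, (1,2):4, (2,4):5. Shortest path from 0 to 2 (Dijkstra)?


Dijkstra from 0:
Distances: {0: 0, 1: 7, 2: 11, 3: 7, 4: 16, 5: 9}
Shortest distance to 2 = 11, path = [0, 1, 2]


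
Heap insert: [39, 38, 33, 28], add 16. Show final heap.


Append 16: [39, 38, 33, 28, 16]
Bubble up: no swaps needed
Result: [39, 38, 33, 28, 16]


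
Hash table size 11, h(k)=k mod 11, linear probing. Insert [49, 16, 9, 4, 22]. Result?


Insertions: 49->slot 5; 16->slot 6; 9->slot 9; 4->slot 4; 22->slot 0
Table: [22, None, None, None, 4, 49, 16, None, None, 9, None]


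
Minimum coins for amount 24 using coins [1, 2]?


dp[0]=0; dp[i]=1+min(dp[i-c] for c in coins)
...dp[19]=10, dp[20]=10, dp[21]=11, dp[22]=11, dp[23]=12, dp[24]=12
Minimum coins for 24 = 12


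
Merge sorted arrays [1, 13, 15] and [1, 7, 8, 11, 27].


Compare heads, take smaller each step.
Merged: [1, 1, 7, 8, 11, 13, 15, 27]


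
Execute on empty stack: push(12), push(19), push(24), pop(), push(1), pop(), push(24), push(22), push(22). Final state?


push(12) -> [12]
push(19) -> [12, 19]
push(24) -> [12, 19, 24]
pop() returns 24 -> [12, 19]
push(1) -> [12, 19, 1]
pop() returns 1 -> [12, 19]
push(24) -> [12, 19, 24]
push(22) -> [12, 19, 24, 22]
push(22) -> [12, 19, 24, 22, 22]
Final stack (bottom to top): [12, 19, 24, 22, 22]


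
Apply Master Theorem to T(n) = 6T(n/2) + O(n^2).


a=6, b=2, c=2. log_2(6)=2.585 > c=2. Case 1: O(n^log_b(a)) = O(n^2.585)
Complexity: O(n^2.585)


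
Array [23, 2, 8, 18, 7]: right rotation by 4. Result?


Right rotate by 4: [2, 8, 18, 7, 23]


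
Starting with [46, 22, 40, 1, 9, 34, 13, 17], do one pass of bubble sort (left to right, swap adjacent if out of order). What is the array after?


After one pass: [22, 40, 1, 9, 34, 13, 17, 46]


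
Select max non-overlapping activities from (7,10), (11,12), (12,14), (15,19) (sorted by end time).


Greedy: pick earliest-ending, then skip overlaps.
Selected (4 activities): [(7, 10), (11, 12), (12, 14), (15, 19)]


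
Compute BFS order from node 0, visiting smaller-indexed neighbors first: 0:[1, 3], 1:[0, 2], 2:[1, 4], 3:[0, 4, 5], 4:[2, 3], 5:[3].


BFS queue: start with [0]
Visit order: [0, 1, 3, 2, 4, 5]


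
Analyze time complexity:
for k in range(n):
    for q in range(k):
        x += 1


Per nesting level: O(n) * O(n) [triangular over k] = O(n^2)
Complexity: O(n^2)


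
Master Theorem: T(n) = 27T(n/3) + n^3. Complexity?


a=27, b=3, c=3. log_3(27)=3 = c=3. Case 2: O(n^c log n) = O(n^3 log n)
Complexity: O(n^3 log n)


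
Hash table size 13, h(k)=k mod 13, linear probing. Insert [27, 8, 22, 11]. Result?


Insertions: 27->slot 1; 8->slot 8; 22->slot 9; 11->slot 11
Table: [None, 27, None, None, None, None, None, None, 8, 22, None, 11, None]


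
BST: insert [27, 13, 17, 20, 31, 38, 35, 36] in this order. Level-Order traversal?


Root = 27; build tree by BST insertion.
Level-Order traversal: [27, 13, 31, 17, 38, 20, 35, 36]


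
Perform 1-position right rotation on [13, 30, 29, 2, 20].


Right rotate by 1: [20, 13, 30, 29, 2]


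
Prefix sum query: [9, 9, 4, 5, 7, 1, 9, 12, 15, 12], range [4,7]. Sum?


Prefix sums: [0, 9, 18, 22, 27, 34, 35, 44, 56, 71, 83]
Sum[4..7] = prefix[8] - prefix[4] = 56 - 27 = 29


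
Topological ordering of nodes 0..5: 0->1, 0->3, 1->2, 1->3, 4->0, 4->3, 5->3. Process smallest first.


Kahn's algorithm, process smallest node first
Order: [4, 0, 1, 2, 5, 3]


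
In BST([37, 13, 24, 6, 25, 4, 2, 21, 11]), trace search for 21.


BST root = 37
Search for 21: compare at each node
Path: [37, 13, 24, 21]


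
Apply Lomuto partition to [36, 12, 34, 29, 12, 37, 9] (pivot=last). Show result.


Elements <= 9 go left of pivot.
Result: [9, 12, 34, 29, 12, 37, 36], pivot at index 0


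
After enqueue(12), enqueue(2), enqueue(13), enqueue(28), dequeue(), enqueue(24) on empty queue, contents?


enqueue(12) -> [12]
enqueue(2) -> [12, 2]
enqueue(13) -> [12, 2, 13]
enqueue(28) -> [12, 2, 13, 28]
dequeue() returns 12 -> [2, 13, 28]
enqueue(24) -> [2, 13, 28, 24]
Final queue (front to back): [2, 13, 28, 24]


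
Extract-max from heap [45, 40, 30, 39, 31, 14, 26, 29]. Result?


Max = 45
Replace root with last, heapify down
Resulting heap: [40, 39, 30, 29, 31, 14, 26]


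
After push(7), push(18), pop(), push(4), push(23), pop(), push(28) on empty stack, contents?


push(7) -> [7]
push(18) -> [7, 18]
pop() returns 18 -> [7]
push(4) -> [7, 4]
push(23) -> [7, 4, 23]
pop() returns 23 -> [7, 4]
push(28) -> [7, 4, 28]
Final stack (bottom to top): [7, 4, 28]


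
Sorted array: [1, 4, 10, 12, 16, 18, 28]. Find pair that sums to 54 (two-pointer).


Two pointers: lo=0, hi=6
No pair sums to 54


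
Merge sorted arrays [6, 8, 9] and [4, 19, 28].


Compare heads, take smaller each step.
Merged: [4, 6, 8, 9, 19, 28]


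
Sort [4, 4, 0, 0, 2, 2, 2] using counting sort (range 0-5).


Count array: [2, 0, 3, 0, 2, 0]
Reconstruct: [0, 0, 2, 2, 2, 4, 4]


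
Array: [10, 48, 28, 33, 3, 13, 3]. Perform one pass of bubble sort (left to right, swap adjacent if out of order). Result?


After one pass: [10, 28, 33, 3, 13, 3, 48]


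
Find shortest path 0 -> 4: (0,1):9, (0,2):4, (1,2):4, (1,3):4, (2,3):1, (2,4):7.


Dijkstra from 0:
Distances: {0: 0, 1: 8, 2: 4, 3: 5, 4: 11}
Shortest distance to 4 = 11, path = [0, 2, 4]


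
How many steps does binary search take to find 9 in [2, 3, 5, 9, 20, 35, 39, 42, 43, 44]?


Search for 9:
[0,9] mid=4 arr[4]=20
[0,3] mid=1 arr[1]=3
[2,3] mid=2 arr[2]=5
[3,3] mid=3 arr[3]=9
Total: 4 comparisons


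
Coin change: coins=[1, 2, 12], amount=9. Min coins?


dp[0]=0; dp[i]=1+min(dp[i-c] for c in coins)
...dp[4]=2, dp[5]=3, dp[6]=3, dp[7]=4, dp[8]=4, dp[9]=5
Minimum coins for 9 = 5


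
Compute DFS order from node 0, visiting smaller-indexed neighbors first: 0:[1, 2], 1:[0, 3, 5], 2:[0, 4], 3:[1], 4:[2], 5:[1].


DFS stack-based: start with [0]
Visit order: [0, 1, 3, 5, 2, 4]


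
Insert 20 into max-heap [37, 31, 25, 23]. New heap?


Append 20: [37, 31, 25, 23, 20]
Bubble up: no swaps needed
Result: [37, 31, 25, 23, 20]


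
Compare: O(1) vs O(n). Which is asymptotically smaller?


constant grows slower than linear
O(1) is asymptotically smaller; O(n) grows faster


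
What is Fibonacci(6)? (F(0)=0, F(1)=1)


F(n)=F(n-1)+F(n-2)
...F(4)=3, F(5)=5, F(6)=8


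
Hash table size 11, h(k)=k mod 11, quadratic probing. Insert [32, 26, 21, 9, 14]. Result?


Insertions: 32->slot 10; 26->slot 4; 21->slot 0; 9->slot 9; 14->slot 3
Table: [21, None, None, 14, 26, None, None, None, None, 9, 32]


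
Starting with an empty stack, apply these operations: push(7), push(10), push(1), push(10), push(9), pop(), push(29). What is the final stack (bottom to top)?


push(7) -> [7]
push(10) -> [7, 10]
push(1) -> [7, 10, 1]
push(10) -> [7, 10, 1, 10]
push(9) -> [7, 10, 1, 10, 9]
pop() returns 9 -> [7, 10, 1, 10]
push(29) -> [7, 10, 1, 10, 29]
Final stack (bottom to top): [7, 10, 1, 10, 29]


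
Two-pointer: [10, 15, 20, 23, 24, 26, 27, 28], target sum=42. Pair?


Two pointers: lo=0, hi=7
Found pair: (15, 27) summing to 42


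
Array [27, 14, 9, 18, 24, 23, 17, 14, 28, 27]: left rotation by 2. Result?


Left rotate by 2: [9, 18, 24, 23, 17, 14, 28, 27, 27, 14]


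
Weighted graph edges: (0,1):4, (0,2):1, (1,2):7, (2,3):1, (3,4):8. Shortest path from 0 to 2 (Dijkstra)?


Dijkstra from 0:
Distances: {0: 0, 1: 4, 2: 1, 3: 2, 4: 10}
Shortest distance to 2 = 1, path = [0, 2]


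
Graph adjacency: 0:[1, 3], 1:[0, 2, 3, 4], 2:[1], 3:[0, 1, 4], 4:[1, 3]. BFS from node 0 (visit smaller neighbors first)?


BFS queue: start with [0]
Visit order: [0, 1, 3, 2, 4]


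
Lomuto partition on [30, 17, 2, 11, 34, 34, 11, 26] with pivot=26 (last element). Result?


Elements <= 26 go left of pivot.
Result: [17, 2, 11, 11, 26, 34, 30, 34], pivot at index 4


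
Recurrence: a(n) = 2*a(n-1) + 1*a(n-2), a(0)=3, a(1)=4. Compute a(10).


Build bottom-up:
...a(8)=2139, a(9)=5164, a(10)=2*5164+1*2139=12467


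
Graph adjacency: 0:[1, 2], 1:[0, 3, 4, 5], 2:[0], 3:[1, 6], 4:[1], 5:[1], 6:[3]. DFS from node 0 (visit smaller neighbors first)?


DFS stack-based: start with [0]
Visit order: [0, 1, 3, 6, 4, 5, 2]


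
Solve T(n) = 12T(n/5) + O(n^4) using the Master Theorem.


a=12, b=5, c=4. log_5(12)=1.544 < c=4. Case 3: O(n^c) = O(n^4)
Complexity: O(n^4)


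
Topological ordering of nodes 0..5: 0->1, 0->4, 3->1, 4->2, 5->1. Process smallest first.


Kahn's algorithm, process smallest node first
Order: [0, 3, 4, 2, 5, 1]


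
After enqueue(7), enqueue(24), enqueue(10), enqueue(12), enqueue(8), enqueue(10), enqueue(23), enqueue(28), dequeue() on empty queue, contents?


enqueue(7) -> [7]
enqueue(24) -> [7, 24]
enqueue(10) -> [7, 24, 10]
enqueue(12) -> [7, 24, 10, 12]
enqueue(8) -> [7, 24, 10, 12, 8]
enqueue(10) -> [7, 24, 10, 12, 8, 10]
enqueue(23) -> [7, 24, 10, 12, 8, 10, 23]
enqueue(28) -> [7, 24, 10, 12, 8, 10, 23, 28]
dequeue() returns 7 -> [24, 10, 12, 8, 10, 23, 28]
Final queue (front to back): [24, 10, 12, 8, 10, 23, 28]


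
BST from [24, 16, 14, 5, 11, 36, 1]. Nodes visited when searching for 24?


BST root = 24
Search for 24: compare at each node
Path: [24]


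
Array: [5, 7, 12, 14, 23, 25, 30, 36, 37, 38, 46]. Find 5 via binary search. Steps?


Search for 5:
[0,10] mid=5 arr[5]=25
[0,4] mid=2 arr[2]=12
[0,1] mid=0 arr[0]=5
Total: 3 comparisons


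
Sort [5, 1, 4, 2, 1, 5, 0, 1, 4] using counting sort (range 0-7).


Count array: [1, 3, 1, 0, 2, 2, 0, 0]
Reconstruct: [0, 1, 1, 1, 2, 4, 4, 5, 5]


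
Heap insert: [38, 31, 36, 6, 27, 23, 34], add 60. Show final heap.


Append 60: [38, 31, 36, 6, 27, 23, 34, 60]
Bubble up: swap idx 7(60) with idx 3(6); swap idx 3(60) with idx 1(31); swap idx 1(60) with idx 0(38)
Result: [60, 38, 36, 31, 27, 23, 34, 6]


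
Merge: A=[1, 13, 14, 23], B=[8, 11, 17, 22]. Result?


Compare heads, take smaller each step.
Merged: [1, 8, 11, 13, 14, 17, 22, 23]


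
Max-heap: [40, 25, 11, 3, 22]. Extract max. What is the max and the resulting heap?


Max = 40
Replace root with last, heapify down
Resulting heap: [25, 22, 11, 3]


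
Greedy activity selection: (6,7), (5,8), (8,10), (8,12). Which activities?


Greedy: pick earliest-ending, then skip overlaps.
Selected (2 activities): [(6, 7), (8, 10)]


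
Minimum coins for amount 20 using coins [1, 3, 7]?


dp[0]=0; dp[i]=1+min(dp[i-c] for c in coins)
...dp[15]=3, dp[16]=4, dp[17]=3, dp[18]=4, dp[19]=5, dp[20]=4
Minimum coins for 20 = 4


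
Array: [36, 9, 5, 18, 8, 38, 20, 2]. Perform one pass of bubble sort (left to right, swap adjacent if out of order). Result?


After one pass: [9, 5, 18, 8, 36, 20, 2, 38]


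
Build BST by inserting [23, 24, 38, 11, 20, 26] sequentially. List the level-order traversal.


Root = 23; build tree by BST insertion.
Level-Order traversal: [23, 11, 24, 20, 38, 26]


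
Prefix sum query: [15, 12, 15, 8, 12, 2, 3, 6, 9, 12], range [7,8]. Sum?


Prefix sums: [0, 15, 27, 42, 50, 62, 64, 67, 73, 82, 94]
Sum[7..8] = prefix[9] - prefix[7] = 82 - 67 = 15


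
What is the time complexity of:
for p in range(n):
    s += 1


Per nesting level: O(n) = O(n)
Complexity: O(n)


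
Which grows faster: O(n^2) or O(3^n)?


quadratic grows slower than exponential (base 3)
O(n^2) is asymptotically smaller; O(3^n) grows faster


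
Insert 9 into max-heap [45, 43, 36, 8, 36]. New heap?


Append 9: [45, 43, 36, 8, 36, 9]
Bubble up: no swaps needed
Result: [45, 43, 36, 8, 36, 9]


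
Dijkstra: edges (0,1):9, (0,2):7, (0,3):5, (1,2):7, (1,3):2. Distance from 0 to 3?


Dijkstra from 0:
Distances: {0: 0, 1: 7, 2: 7, 3: 5}
Shortest distance to 3 = 5, path = [0, 3]


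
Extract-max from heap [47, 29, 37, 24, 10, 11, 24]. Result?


Max = 47
Replace root with last, heapify down
Resulting heap: [37, 29, 24, 24, 10, 11]


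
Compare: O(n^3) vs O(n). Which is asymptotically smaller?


linear grows slower than cubic
O(n) is asymptotically smaller; O(n^3) grows faster


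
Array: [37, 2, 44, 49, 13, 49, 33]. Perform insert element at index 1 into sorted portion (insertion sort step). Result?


After one pass: [2, 37, 44, 49, 13, 49, 33]


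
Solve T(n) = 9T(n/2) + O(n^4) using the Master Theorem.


a=9, b=2, c=4. log_2(9)=3.170 < c=4. Case 3: O(n^c) = O(n^4)
Complexity: O(n^4)


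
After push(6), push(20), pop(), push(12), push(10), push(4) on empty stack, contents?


push(6) -> [6]
push(20) -> [6, 20]
pop() returns 20 -> [6]
push(12) -> [6, 12]
push(10) -> [6, 12, 10]
push(4) -> [6, 12, 10, 4]
Final stack (bottom to top): [6, 12, 10, 4]


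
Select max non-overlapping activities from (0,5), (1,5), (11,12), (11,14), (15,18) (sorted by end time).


Greedy: pick earliest-ending, then skip overlaps.
Selected (3 activities): [(0, 5), (11, 12), (15, 18)]


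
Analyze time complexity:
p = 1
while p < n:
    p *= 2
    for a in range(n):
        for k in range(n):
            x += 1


Per nesting level: O(log n) * O(n) * O(n) = O(n^2 log n)
Complexity: O(n^2 log n)


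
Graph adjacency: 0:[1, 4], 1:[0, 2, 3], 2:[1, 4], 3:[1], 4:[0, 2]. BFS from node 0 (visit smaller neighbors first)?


BFS queue: start with [0]
Visit order: [0, 1, 4, 2, 3]


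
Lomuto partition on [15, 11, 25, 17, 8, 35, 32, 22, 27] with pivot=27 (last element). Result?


Elements <= 27 go left of pivot.
Result: [15, 11, 25, 17, 8, 22, 27, 35, 32], pivot at index 6


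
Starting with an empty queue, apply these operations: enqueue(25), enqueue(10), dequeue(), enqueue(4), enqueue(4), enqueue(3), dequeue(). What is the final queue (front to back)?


enqueue(25) -> [25]
enqueue(10) -> [25, 10]
dequeue() returns 25 -> [10]
enqueue(4) -> [10, 4]
enqueue(4) -> [10, 4, 4]
enqueue(3) -> [10, 4, 4, 3]
dequeue() returns 10 -> [4, 4, 3]
Final queue (front to back): [4, 4, 3]


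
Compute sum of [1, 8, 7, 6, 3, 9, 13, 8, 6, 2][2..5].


Prefix sums: [0, 1, 9, 16, 22, 25, 34, 47, 55, 61, 63]
Sum[2..5] = prefix[6] - prefix[2] = 34 - 9 = 25


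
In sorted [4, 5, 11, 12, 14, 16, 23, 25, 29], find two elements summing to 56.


Two pointers: lo=0, hi=8
No pair sums to 56


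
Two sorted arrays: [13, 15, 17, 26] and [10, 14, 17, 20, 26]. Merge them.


Compare heads, take smaller each step.
Merged: [10, 13, 14, 15, 17, 17, 20, 26, 26]


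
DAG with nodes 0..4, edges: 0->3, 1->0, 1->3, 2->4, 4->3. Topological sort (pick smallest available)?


Kahn's algorithm, process smallest node first
Order: [1, 0, 2, 4, 3]


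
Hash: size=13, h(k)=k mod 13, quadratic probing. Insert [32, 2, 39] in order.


Insertions: 32->slot 6; 2->slot 2; 39->slot 0
Table: [39, None, 2, None, None, None, 32, None, None, None, None, None, None]


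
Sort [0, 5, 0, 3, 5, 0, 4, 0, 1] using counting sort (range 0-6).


Count array: [4, 1, 0, 1, 1, 2, 0]
Reconstruct: [0, 0, 0, 0, 1, 3, 4, 5, 5]


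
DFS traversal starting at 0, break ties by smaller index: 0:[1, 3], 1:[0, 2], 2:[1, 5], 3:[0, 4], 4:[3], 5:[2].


DFS stack-based: start with [0]
Visit order: [0, 1, 2, 5, 3, 4]


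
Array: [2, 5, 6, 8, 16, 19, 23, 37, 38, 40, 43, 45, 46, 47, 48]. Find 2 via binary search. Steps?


Search for 2:
[0,14] mid=7 arr[7]=37
[0,6] mid=3 arr[3]=8
[0,2] mid=1 arr[1]=5
[0,0] mid=0 arr[0]=2
Total: 4 comparisons


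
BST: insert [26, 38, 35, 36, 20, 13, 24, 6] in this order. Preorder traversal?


Root = 26; build tree by BST insertion.
Preorder traversal: [26, 20, 13, 6, 24, 38, 35, 36]


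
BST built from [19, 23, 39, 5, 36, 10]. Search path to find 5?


BST root = 19
Search for 5: compare at each node
Path: [19, 5]


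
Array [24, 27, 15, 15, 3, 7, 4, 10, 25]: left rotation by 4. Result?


Left rotate by 4: [3, 7, 4, 10, 25, 24, 27, 15, 15]


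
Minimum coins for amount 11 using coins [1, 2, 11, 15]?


dp[0]=0; dp[i]=1+min(dp[i-c] for c in coins)
...dp[6]=3, dp[7]=4, dp[8]=4, dp[9]=5, dp[10]=5, dp[11]=1
Minimum coins for 11 = 1


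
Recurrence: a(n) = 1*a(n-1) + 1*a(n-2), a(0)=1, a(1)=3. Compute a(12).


Build bottom-up:
...a(10)=199, a(11)=322, a(12)=1*322+1*199=521


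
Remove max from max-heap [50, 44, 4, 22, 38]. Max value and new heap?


Max = 50
Replace root with last, heapify down
Resulting heap: [44, 38, 4, 22]


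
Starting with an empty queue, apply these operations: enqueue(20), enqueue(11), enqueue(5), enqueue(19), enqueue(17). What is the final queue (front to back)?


enqueue(20) -> [20]
enqueue(11) -> [20, 11]
enqueue(5) -> [20, 11, 5]
enqueue(19) -> [20, 11, 5, 19]
enqueue(17) -> [20, 11, 5, 19, 17]
Final queue (front to back): [20, 11, 5, 19, 17]


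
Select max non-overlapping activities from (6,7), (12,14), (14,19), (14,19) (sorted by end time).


Greedy: pick earliest-ending, then skip overlaps.
Selected (3 activities): [(6, 7), (12, 14), (14, 19)]


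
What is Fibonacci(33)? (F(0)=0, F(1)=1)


F(n)=F(n-1)+F(n-2)
...F(31)=1346269, F(32)=2178309, F(33)=3524578


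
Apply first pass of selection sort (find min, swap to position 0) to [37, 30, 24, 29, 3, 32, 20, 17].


After one pass: [3, 30, 24, 29, 37, 32, 20, 17]


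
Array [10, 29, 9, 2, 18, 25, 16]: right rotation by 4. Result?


Right rotate by 4: [2, 18, 25, 16, 10, 29, 9]


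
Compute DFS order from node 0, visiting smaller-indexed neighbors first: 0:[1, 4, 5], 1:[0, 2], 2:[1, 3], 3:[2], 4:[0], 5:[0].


DFS stack-based: start with [0]
Visit order: [0, 1, 2, 3, 4, 5]


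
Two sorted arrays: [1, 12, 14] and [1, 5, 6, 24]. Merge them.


Compare heads, take smaller each step.
Merged: [1, 1, 5, 6, 12, 14, 24]


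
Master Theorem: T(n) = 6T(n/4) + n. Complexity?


a=6, b=4, c=1. log_4(6)=1.292 > c=1. Case 1: O(n^log_b(a)) = O(n^1.292)
Complexity: O(n^1.292)


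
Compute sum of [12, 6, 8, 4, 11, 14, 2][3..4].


Prefix sums: [0, 12, 18, 26, 30, 41, 55, 57]
Sum[3..4] = prefix[5] - prefix[3] = 41 - 26 = 15


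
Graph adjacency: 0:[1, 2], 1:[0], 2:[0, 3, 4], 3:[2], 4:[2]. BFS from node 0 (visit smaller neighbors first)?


BFS queue: start with [0]
Visit order: [0, 1, 2, 3, 4]


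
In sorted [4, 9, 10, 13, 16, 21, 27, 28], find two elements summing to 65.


Two pointers: lo=0, hi=7
No pair sums to 65


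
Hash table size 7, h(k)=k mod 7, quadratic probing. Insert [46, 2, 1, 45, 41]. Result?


Insertions: 46->slot 4; 2->slot 2; 1->slot 1; 45->slot 3; 41->slot 6
Table: [None, 1, 2, 45, 46, None, 41]


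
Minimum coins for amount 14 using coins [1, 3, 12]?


dp[0]=0; dp[i]=1+min(dp[i-c] for c in coins)
...dp[9]=3, dp[10]=4, dp[11]=5, dp[12]=1, dp[13]=2, dp[14]=3
Minimum coins for 14 = 3


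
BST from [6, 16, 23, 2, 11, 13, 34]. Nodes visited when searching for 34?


BST root = 6
Search for 34: compare at each node
Path: [6, 16, 23, 34]


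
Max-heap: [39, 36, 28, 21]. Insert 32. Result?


Append 32: [39, 36, 28, 21, 32]
Bubble up: no swaps needed
Result: [39, 36, 28, 21, 32]


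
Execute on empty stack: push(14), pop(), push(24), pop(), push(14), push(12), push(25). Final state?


push(14) -> [14]
pop() returns 14 -> []
push(24) -> [24]
pop() returns 24 -> []
push(14) -> [14]
push(12) -> [14, 12]
push(25) -> [14, 12, 25]
Final stack (bottom to top): [14, 12, 25]


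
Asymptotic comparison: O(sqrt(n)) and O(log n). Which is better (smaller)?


logarithmic grows slower than sublinear
O(log n) is asymptotically smaller; O(sqrt(n)) grows faster


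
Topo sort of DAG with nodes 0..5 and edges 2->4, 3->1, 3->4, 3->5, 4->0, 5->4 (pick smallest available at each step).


Kahn's algorithm, process smallest node first
Order: [2, 3, 1, 5, 4, 0]


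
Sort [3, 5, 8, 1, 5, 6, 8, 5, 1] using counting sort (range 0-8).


Count array: [0, 2, 0, 1, 0, 3, 1, 0, 2]
Reconstruct: [1, 1, 3, 5, 5, 5, 6, 8, 8]


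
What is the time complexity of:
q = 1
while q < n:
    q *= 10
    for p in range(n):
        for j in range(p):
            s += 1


Per nesting level: O(log n) * O(n) * O(n) [triangular over p] = O(n^2 log n)
Complexity: O(n^2 log n)


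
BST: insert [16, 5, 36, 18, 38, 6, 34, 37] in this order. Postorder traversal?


Root = 16; build tree by BST insertion.
Postorder traversal: [6, 5, 34, 18, 37, 38, 36, 16]


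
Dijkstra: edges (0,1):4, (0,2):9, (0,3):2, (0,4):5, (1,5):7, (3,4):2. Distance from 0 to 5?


Dijkstra from 0:
Distances: {0: 0, 1: 4, 2: 9, 3: 2, 4: 4, 5: 11}
Shortest distance to 5 = 11, path = [0, 1, 5]


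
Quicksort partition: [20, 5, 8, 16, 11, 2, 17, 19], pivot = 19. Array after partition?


Elements <= 19 go left of pivot.
Result: [5, 8, 16, 11, 2, 17, 19, 20], pivot at index 6


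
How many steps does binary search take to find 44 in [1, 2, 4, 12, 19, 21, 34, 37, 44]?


Search for 44:
[0,8] mid=4 arr[4]=19
[5,8] mid=6 arr[6]=34
[7,8] mid=7 arr[7]=37
[8,8] mid=8 arr[8]=44
Total: 4 comparisons


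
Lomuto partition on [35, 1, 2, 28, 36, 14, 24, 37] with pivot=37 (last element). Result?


Elements <= 37 go left of pivot.
Result: [35, 1, 2, 28, 36, 14, 24, 37], pivot at index 7


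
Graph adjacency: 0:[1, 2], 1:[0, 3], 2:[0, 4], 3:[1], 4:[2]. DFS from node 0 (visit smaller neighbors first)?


DFS stack-based: start with [0]
Visit order: [0, 1, 3, 2, 4]


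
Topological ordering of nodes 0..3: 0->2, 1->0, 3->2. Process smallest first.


Kahn's algorithm, process smallest node first
Order: [1, 0, 3, 2]


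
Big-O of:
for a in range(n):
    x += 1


Per nesting level: O(n) = O(n)
Complexity: O(n)


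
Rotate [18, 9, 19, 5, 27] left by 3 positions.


Left rotate by 3: [5, 27, 18, 9, 19]


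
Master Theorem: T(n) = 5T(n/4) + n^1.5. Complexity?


a=5, b=4, c=1.5. log_4(5)=1.161 < c=1.5. Case 3: O(n^c) = O(n^1.500)
Complexity: O(n^1.500)


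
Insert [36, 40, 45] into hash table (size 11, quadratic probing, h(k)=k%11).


Insertions: 36->slot 3; 40->slot 7; 45->slot 1
Table: [None, 45, None, 36, None, None, None, 40, None, None, None]


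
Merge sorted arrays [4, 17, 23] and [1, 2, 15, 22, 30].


Compare heads, take smaller each step.
Merged: [1, 2, 4, 15, 17, 22, 23, 30]


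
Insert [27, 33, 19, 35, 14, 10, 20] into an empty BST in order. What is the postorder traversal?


Root = 27; build tree by BST insertion.
Postorder traversal: [10, 14, 20, 19, 35, 33, 27]


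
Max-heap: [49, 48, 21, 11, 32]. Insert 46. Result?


Append 46: [49, 48, 21, 11, 32, 46]
Bubble up: swap idx 5(46) with idx 2(21)
Result: [49, 48, 46, 11, 32, 21]


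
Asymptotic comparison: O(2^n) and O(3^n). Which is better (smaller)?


exponential grows slower than exponential (base 3)
O(2^n) is asymptotically smaller; O(3^n) grows faster


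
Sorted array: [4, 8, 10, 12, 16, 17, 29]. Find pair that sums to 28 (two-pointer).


Two pointers: lo=0, hi=6
Found pair: (12, 16) summing to 28


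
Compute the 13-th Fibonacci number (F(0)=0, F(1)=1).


F(n)=F(n-1)+F(n-2)
...F(11)=89, F(12)=144, F(13)=233


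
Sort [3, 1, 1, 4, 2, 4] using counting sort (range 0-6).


Count array: [0, 2, 1, 1, 2, 0, 0]
Reconstruct: [1, 1, 2, 3, 4, 4]


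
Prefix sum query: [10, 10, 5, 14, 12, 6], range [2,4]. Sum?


Prefix sums: [0, 10, 20, 25, 39, 51, 57]
Sum[2..4] = prefix[5] - prefix[2] = 51 - 20 = 31


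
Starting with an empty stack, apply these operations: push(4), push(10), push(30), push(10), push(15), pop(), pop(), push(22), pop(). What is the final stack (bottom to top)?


push(4) -> [4]
push(10) -> [4, 10]
push(30) -> [4, 10, 30]
push(10) -> [4, 10, 30, 10]
push(15) -> [4, 10, 30, 10, 15]
pop() returns 15 -> [4, 10, 30, 10]
pop() returns 10 -> [4, 10, 30]
push(22) -> [4, 10, 30, 22]
pop() returns 22 -> [4, 10, 30]
Final stack (bottom to top): [4, 10, 30]


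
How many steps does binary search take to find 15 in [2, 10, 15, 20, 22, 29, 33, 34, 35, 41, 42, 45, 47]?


Search for 15:
[0,12] mid=6 arr[6]=33
[0,5] mid=2 arr[2]=15
Total: 2 comparisons


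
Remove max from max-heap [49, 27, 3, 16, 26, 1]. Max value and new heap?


Max = 49
Replace root with last, heapify down
Resulting heap: [27, 26, 3, 16, 1]


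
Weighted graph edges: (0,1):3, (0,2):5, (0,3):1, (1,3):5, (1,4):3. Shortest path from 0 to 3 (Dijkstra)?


Dijkstra from 0:
Distances: {0: 0, 1: 3, 2: 5, 3: 1, 4: 6}
Shortest distance to 3 = 1, path = [0, 3]
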